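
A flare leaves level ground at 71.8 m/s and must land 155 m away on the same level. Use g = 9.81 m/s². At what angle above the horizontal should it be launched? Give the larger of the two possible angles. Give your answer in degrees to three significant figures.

R = v₀² sin 2θ / g gives sin 2θ = gR/v₀² = 9.81·155/71.8² = 0.2950.
2θ = 17.15° or 180° − 17.15° = 162.8°, so θ = 8.577° or 81.42°.
The larger angle is 81.42°.

81.4°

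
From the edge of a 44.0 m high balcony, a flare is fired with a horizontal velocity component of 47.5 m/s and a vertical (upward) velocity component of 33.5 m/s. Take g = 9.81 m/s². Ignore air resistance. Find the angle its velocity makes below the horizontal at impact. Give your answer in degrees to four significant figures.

43.17°

The projectile lands when y = 44.0 + (33.50) t − ½·9.81·t² = 0. Positive root: t = (33.50 + √(33.50² + 2·9.81·44.0)) / 9.81 = (33.50 + 44.56) / 9.81 = 7.957 s.
At impact: v_y = v_y0 − g t = −44.56 m/s; vₓ = 47.50 m/s.
Angle below horizontal: arctan(|v_y|/vₓ) = arctan(44.56/47.50) = 43.17°.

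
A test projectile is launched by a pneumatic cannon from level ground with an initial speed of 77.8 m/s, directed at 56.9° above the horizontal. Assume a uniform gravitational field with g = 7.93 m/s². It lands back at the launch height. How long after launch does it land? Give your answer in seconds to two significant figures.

Components: vₓ = 77.80 cos 56.9° = 42.49 m/s, v_y0 = 77.80 sin 56.9° = 65.17 m/s.
It returns to y = 0 when t = 2 v_y0 / g = 2(65.17)/7.93 = 16.44 s.

16 s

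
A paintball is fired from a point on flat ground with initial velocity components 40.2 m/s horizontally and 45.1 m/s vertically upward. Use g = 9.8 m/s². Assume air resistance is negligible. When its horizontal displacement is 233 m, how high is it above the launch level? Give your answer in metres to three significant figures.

96.8 m

At x = 233 m, t = x/vₓ = 233/40.20 = 5.796 s.
Height: y = v_y0 t − ½ g t² = 45.10 × 5.796 − 4.900 × 5.796² = 261.4 − 164.6 = 96.79 m.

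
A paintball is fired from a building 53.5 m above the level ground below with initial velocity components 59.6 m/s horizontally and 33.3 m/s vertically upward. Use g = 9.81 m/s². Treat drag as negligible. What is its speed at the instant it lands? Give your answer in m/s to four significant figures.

With up positive and y = 0 at the ground: y(t) = 53.5 + (33.30) t − 4.905 t². Setting y = 0 and taking the positive root: t = [33.30 + √(33.30² + 2·9.81·53.5)] / 9.81 = (33.30 + 46.46) / 9.81 = 8.131 s.
Vertical velocity at impact: v_y = v_y0 − g t = 33.30 − 9.81 × 8.131 = −46.46 m/s.
Speed: |v| = √(vₓ² + v_y²) = √(59.60² + 46.46²) = 75.57 m/s.

75.57 m/s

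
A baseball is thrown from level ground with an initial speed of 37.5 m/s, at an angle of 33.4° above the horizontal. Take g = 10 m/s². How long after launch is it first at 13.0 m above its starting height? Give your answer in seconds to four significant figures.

Horizontal component vₓ = 37.50 cos 33.4° = 31.31 m/s; vertical v_y0 = 37.50 sin 33.4° = 20.64 m/s.
Set y = v_y0 t − ½ g t² = 13.0: 5.000 t² − 20.64 t + 13.0 = 0.
Quadratic formula: t = (20.64 ± √166.13) / 10.0 = (20.64 ± 12.89) / 10.0 → t = 0.7754 s or 3.353 s.
The first (ascending) time is 0.7754 s.

0.7754 s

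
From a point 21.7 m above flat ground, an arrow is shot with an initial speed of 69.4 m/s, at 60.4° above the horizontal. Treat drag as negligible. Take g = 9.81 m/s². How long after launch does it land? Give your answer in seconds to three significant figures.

Horizontal component vₓ = 69.40 cos 60.4° = 34.28 m/s; vertical v_y0 = 69.40 sin 60.4° = 60.34 m/s.
With up positive and y = 0 at the ground: y(t) = 21.7 + (60.34) t − 4.905 t². Setting y = 0 and taking the positive root: t = [60.34 + √(60.34² + 2·9.81·21.7)] / 9.81 = (60.34 + 63.77) / 9.81 = 12.65 s.

12.7 s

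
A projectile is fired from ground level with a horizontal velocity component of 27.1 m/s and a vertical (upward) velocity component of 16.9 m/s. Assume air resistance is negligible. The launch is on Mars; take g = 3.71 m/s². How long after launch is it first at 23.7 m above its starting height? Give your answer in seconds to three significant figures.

Require v_y0 t − ½ g t² = 23.7, i.e. 1.855 t² − 16.90 t + 23.7 = 0.
Quadratic formula: t = (16.90 ± √109.76) / 3.71 = (16.90 ± 10.48) / 3.71 → t = 1.731 s or 7.379 s.
The first (ascending) time is 1.731 s.

1.73 s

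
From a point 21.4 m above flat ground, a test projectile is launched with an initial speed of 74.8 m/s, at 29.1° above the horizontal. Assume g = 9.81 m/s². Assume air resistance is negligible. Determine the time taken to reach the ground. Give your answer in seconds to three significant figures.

vₓ = 74.80 cos 29.1° = 65.36 m/s; v_y0 = 74.80 sin 29.1° = 36.38 m/s.
Vertical motion (up positive, ground at y = 0): 4.905 t² − (36.38) t − 21.4 = 0, so t = (36.38 + √(36.38² + 2·9.81·21.4)) / 9.81 = (36.38 + 41.75) / 9.81 = 7.964 s.

7.96 s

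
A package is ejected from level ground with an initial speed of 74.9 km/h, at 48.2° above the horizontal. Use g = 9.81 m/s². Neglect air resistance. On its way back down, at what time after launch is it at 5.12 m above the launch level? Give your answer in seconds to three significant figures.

2.79 s

Convert: 74.9 km/h = 74.9/3.6 = 20.81 m/s.
vₓ = 20.81 cos 48.2° = 13.87 m/s; v_y0 = 20.81 sin 48.2° = 15.51 m/s.
Require v_y0 t − ½ g t² = 5.12, i.e. 4.905 t² − 15.51 t + 5.12 = 0.
Quadratic formula: t = (15.51 ± √140.11) / 9.81 = (15.51 ± 11.84) / 9.81 → t = 0.3745 s or 2.788 s.
The descending-branch root is 2.788 s.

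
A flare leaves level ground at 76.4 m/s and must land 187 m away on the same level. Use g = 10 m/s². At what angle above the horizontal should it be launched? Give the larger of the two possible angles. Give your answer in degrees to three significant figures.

80.7°

From R = (v₀²/g) sin 2θ: sin 2θ = 10.0 × 187 / 5837.0 = 0.3204.
2θ = 18.69° or 180° − 18.69° = 161.3°, so θ = 9.343° or 80.66°.
The larger angle is 80.66°.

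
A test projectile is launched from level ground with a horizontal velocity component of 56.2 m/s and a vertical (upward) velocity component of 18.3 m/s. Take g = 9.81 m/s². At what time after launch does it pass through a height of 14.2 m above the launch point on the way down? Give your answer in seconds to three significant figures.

2.63 s

Height y(t) = 18.30 t − 4.905 t² = 14.2 gives 4.905 t² − 18.30 t + 14.2 = 0.
t = [18.30 ± √(18.30² − 2·9.81·14.2)] / 9.81 = (18.30 ± 7.502) / 9.81, so t = 1.101 s or t = 2.630 s.
The descending-branch root is 2.630 s.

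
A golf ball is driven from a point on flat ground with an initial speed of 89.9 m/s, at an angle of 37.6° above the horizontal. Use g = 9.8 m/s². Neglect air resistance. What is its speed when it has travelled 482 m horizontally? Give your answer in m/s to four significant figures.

72.14 m/s

Components: vₓ = 89.90 cos 37.6° = 71.23 m/s, v_y0 = 89.90 sin 37.6° = 54.85 m/s.
At x = 482 m, t = x/vₓ = 482/71.23 = 6.767 s.
Vertical velocity there: v_y = v_y0 − g t = 54.85 − 9.80 × 6.767 = −11.47 m/s.
Speed: √(vₓ² + v_y²) = √(71.23² + 11.47²) = 72.14 m/s.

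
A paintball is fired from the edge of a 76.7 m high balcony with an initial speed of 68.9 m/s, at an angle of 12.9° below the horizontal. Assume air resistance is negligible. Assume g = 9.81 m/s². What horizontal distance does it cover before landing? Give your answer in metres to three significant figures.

180 m

vₓ = 68.90 cos 12.9° = 67.16 m/s; v_y0 = −15.38 m/s (downward).
With up positive and y = 0 at the ground: y(t) = 76.7 + (−15.38) t − 4.905 t². Setting y = 0 and taking the positive root: t = [−15.38 + √(15.38² + 2·9.81·76.7)] / 9.81 = (−15.38 + 41.73) / 9.81 = 2.686 s.
Horizontal distance: R = vₓ t = 67.16 × 2.686 = 180.4 m.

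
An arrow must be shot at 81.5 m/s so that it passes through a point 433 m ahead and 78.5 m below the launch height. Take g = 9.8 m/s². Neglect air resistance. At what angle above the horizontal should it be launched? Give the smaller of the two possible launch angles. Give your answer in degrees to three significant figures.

8.24°

Trajectory: y = x tanθ − g x² (1 + tan²θ)/(2v₀²). With x = 433, y = −78.5, v₀ = 81.5, g = 9.80:
138.3 tan²θ − 433 tanθ + (59.81) = 0.
tanθ = [433 ± √(433² − 4 × 138.3 × (59.81))] / (2 × 138.3) = (433 ± 392.9) / 276.6, giving tanθ = 0.1448 or 2.986.
θ = 8.241° or 71.48°; the smaller is 8.241°.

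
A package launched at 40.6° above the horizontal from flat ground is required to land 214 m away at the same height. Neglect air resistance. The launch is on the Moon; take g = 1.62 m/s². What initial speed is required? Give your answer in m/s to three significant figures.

On level ground R = v₀² sin 2θ / g ⇒ v₀ = √(gR / sin 2θ).
v₀ = √(1.62 × 214 / sin 81.20°) = √(346.7 / 0.9882) = √350.81 = 18.73 m/s.

18.7 m/s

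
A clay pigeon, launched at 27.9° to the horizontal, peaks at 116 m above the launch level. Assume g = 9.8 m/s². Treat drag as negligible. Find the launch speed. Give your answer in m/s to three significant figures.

At the peak v_y = 0, so v_y0 = √(2gH) = √(2 × 9.80 × 116) = 47.68 m/s.
v_y0 = v₀ sin θ ⇒ v₀ = 47.68 / sin 27.9° = 101.9 m/s.

102 m/s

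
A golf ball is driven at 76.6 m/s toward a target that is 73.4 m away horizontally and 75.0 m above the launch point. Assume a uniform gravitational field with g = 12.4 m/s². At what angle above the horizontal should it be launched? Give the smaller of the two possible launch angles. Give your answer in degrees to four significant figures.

Trajectory: y = x tanθ − g x² (1 + tan²θ)/(2v₀²). With x = 73.4, y = 75.0, v₀ = 76.6, g = 12.4:
5.693 tan²θ − 73.4 tanθ + (80.69) = 0.
tanθ = [73.4 ± √(73.4² − 4 × 5.693 × (80.69))] / (2 × 5.693) = (73.4 ± 59.58) / 11.39, giving tanθ = 1.214 or 11.68.
θ = 50.51° or 85.11°; the smaller is 50.51°.

50.51°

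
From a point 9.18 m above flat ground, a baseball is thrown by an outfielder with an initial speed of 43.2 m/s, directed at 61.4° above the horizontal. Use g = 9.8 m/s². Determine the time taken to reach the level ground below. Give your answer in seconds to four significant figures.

Horizontal component vₓ = 43.20 cos 61.4° = 20.68 m/s; vertical v_y0 = 43.20 sin 61.4° = 37.93 m/s.
With up positive and y = 0 at the ground: y(t) = 9.18 + (37.93) t − 4.900 t². Setting y = 0 and taking the positive root: t = [37.93 + √(37.93² + 2·9.80·9.18)] / 9.80 = (37.93 + 40.23) / 9.80 = 7.975 s.

7.975 s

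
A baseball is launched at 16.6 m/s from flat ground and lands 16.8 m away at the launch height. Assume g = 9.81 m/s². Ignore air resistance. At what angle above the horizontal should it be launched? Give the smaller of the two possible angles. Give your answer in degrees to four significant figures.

18.37°

From R = (v₀²/g) sin 2θ: sin 2θ = 9.81 × 16.8 / 275.56 = 0.5981.
2θ = 36.73° or 180° − 36.73° = 143.3°, so θ = 18.37° or 71.63°.
The smaller angle is 18.37°.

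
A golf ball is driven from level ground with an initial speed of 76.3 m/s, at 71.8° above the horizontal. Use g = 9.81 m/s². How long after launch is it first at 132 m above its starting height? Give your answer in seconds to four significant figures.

2.127 s

Horizontal component vₓ = 76.30 cos 71.8° = 23.83 m/s; vertical v_y0 = 76.30 sin 71.8° = 72.48 m/s.
Height y(t) = 72.48 t − 4.905 t² = 132 gives 4.905 t² − 72.48 t + 132 = 0.
t = [72.48 ± √(72.48² − 2·9.81·132)] / 9.81 = (72.48 ± 51.61) / 9.81, so t = 2.127 s or t = 12.65 s.
The first (ascending) time is 2.127 s.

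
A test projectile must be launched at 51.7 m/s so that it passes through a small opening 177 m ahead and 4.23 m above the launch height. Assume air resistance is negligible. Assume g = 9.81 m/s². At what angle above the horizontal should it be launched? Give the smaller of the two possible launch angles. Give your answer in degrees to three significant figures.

Trajectory: y = x tanθ − g x² (1 + tan²θ)/(2v₀²). With x = 177, y = 4.23, v₀ = 51.7, g = 9.81:
57.49 tan²θ − 177 tanθ + (61.72) = 0.
tanθ = [177 ± √(177² − 4 × 57.49 × (61.72))] / (2 × 57.49) = (177 ± 130.9) / 115.0, giving tanθ = 0.4009 or 2.678.
θ = 21.85° or 69.52°; the smaller is 21.85°.

21.8°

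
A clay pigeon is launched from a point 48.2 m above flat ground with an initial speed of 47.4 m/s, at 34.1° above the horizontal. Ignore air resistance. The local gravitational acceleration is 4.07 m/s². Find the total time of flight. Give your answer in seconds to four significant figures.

14.67 s

Resolve: vₓ = 47.40 cos 34.1° = 39.25 m/s and v_y0 = 47.40 sin 34.1° = 26.57 m/s.
Vertical motion (up positive, ground at y = 0): 2.035 t² − (26.57) t − 48.2 = 0, so t = (26.57 + √(26.57² + 2·4.07·48.2)) / 4.07 = (26.57 + 33.14) / 4.07 = 14.67 s.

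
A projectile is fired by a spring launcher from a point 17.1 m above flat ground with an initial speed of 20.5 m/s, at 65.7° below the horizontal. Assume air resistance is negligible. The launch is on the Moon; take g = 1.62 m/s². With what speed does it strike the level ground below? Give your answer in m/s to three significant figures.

21.8 m/s

vₓ = 20.50 cos 65.7° = 8.436 m/s; v_y0 = −18.68 m/s (downward).
Vertical motion (up positive, ground at y = 0): 0.8100 t² − (−18.68) t − 17.1 = 0, so t = (−18.68 + √(18.68² + 2·1.62·17.1)) / 1.62 = (−18.68 + 20.11) / 1.62 = 0.8815 s.
Vertical velocity at impact: v_y = v_y0 − g t = −18.68 − 1.62 × 0.8815 = −20.11 m/s.
Speed: |v| = √(vₓ² + v_y²) = √(8.436² + 20.11²) = 21.81 m/s.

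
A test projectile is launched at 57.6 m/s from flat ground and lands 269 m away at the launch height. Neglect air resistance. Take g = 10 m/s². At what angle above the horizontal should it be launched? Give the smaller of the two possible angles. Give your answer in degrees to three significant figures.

27.1°

R = v₀² sin 2θ / g gives sin 2θ = gR/v₀² = 10.0·269/57.6² = 0.8108.
2θ = 54.17° or 180° − 54.17° = 125.8°, so θ = 27.09° or 62.91°.
The smaller angle is 27.09°.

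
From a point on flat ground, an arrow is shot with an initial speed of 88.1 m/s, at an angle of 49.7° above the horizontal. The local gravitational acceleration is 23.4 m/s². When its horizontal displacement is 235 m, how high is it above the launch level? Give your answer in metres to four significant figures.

Components: vₓ = 88.10 cos 49.7° = 56.98 m/s, v_y0 = 88.10 sin 49.7° = 67.19 m/s.
x = vₓ t ⇒ t = 235/56.98 = 4.124 s.
Height: y = v_y0 t − ½ g t² = 67.19 × 4.124 − 11.70 × 4.124² = 277.1 − 199.0 = 78.11 m.

78.11 m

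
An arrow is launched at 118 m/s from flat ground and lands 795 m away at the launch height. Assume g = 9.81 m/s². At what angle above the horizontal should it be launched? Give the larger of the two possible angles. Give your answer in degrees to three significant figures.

73.0°

R = v₀² sin 2θ / g gives sin 2θ = gR/v₀² = 9.81·795/118² = 0.5601.
2θ = 34.06° or 180° − 34.06° = 145.9°, so θ = 17.03° or 72.97°.
The larger angle is 72.97°.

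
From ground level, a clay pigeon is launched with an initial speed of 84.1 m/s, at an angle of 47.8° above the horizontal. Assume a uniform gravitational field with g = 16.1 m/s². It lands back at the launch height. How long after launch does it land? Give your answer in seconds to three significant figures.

Horizontal component vₓ = 84.10 cos 47.8° = 56.49 m/s; vertical v_y0 = 84.10 sin 47.8° = 62.30 m/s.
Landing at launch height ⇒ T = 2 v_y0 / g = 2 × 62.30 / 16.1 = 7.739 s.

7.74 s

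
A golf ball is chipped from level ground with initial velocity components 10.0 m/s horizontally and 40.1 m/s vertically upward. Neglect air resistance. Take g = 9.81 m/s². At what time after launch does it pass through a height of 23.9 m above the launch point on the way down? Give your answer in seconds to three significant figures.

Set y = v_y0 t − ½ g t² = 23.9: 4.905 t² − 40.10 t + 23.9 = 0.
t = [40.10 ± √(40.10² − 2·9.81·23.9)] / 9.81 = (40.10 ± 33.75) / 9.81, so t = 0.6473 s or t = 7.528 s.
The descending-branch root is 7.528 s.

7.53 s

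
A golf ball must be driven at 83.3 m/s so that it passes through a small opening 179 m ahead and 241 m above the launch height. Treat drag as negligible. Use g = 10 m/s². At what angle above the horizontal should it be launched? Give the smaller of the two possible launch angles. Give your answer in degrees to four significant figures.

Trajectory: y = x tanθ − g x² (1 + tan²θ)/(2v₀²). With x = 179, y = 241, v₀ = 83.3, g = 10.0:
23.09 tan²θ − 179 tanθ + (264.1) = 0.
tanθ = [179 ± √(179² − 4 × 23.09 × (264.1))] / (2 × 23.09) = (179 ± 87.48) / 46.18, giving tanθ = 1.982 or 5.771.
θ = 63.23° or 80.17°; the smaller is 63.23°.

63.23°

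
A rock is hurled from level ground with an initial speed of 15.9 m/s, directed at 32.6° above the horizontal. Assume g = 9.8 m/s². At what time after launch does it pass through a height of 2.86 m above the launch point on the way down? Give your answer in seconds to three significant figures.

1.30 s

Components: vₓ = 15.90 cos 32.6° = 13.39 m/s, v_y0 = 15.90 sin 32.6° = 8.566 m/s.
Set y = v_y0 t − ½ g t² = 2.86: 4.900 t² − 8.566 t + 2.86 = 0.
Quadratic formula: t = (8.566 ± √17.328) / 9.80 = (8.566 ± 4.163) / 9.80 → t = 0.4494 s or 1.299 s.
The descending-branch root is 1.299 s.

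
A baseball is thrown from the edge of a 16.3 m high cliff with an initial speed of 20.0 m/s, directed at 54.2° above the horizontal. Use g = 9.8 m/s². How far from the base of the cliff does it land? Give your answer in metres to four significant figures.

48.18 m

Resolve: vₓ = 20.00 cos 54.2° = 11.70 m/s and v_y0 = 20.00 sin 54.2° = 16.22 m/s.
With up positive and y = 0 at the ground: y(t) = 16.3 + (16.22) t − 4.900 t². Setting y = 0 and taking the positive root: t = [16.22 + √(16.22² + 2·9.80·16.3)] / 9.80 = (16.22 + 24.14) / 9.80 = 4.118 s.
Horizontal distance: R = vₓ t = 11.70 × 4.118 = 48.18 m.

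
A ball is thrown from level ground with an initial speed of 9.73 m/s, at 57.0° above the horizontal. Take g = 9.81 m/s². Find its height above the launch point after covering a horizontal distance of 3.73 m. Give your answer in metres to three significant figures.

Horizontal component vₓ = 9.730 cos 57.0° = 5.299 m/s; vertical v_y0 = 9.730 sin 57.0° = 8.160 m/s.
At x = 3.73 m, t = x/vₓ = 3.73/5.299 = 0.7039 s.
Height: y = v_y0 t − ½ g t² = 8.160 × 0.7039 − 4.905 × 0.7039² = 5.744 − 2.430 = 3.314 m.

3.31 m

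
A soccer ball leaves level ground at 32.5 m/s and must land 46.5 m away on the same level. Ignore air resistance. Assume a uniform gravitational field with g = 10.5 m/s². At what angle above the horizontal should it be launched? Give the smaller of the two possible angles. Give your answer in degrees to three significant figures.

Level-ground range R = v₀² sin(2θ)/g ⇒ sin(2θ) = gR/v₀² = 10.5 × 46.5 / 32.5² = 0.4622.
2θ = 27.53° or 180° − 27.53° = 152.5°, so θ = 13.77° or 76.23°.
The smaller angle is 13.77°.

13.8°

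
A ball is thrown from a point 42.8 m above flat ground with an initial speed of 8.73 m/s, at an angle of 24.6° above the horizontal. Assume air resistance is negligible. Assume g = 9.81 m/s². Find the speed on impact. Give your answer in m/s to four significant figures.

Resolve: vₓ = 8.730 cos 24.6° = 7.938 m/s and v_y0 = 8.730 sin 24.6° = 3.634 m/s.
With up positive and y = 0 at the ground: y(t) = 42.8 + (3.634) t − 4.905 t². Setting y = 0 and taking the positive root: t = [3.634 + √(3.634² + 2·9.81·42.8)] / 9.81 = (3.634 + 29.21) / 9.81 = 3.348 s.
Vertical velocity at impact: v_y = v_y0 − g t = 3.634 − 9.81 × 3.348 = −29.21 m/s.
Speed: |v| = √(vₓ² + v_y²) = √(7.938² + 29.21²) = 30.26 m/s.

30.26 m/s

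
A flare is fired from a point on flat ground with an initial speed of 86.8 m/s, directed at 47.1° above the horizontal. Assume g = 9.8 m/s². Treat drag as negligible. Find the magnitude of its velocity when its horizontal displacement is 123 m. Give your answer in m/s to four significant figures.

73.19 m/s

Horizontal component vₓ = 86.80 cos 47.1° = 59.09 m/s; vertical v_y0 = 86.80 sin 47.1° = 63.58 m/s.
Time to reach x = 123 m: t = x/vₓ = 123/59.09 = 2.082 s.
Vertical velocity there: v_y = v_y0 − g t = 63.58 − 9.80 × 2.082 = 43.18 m/s.
Speed: √(vₓ² + v_y²) = √(59.09² + 43.18²) = 73.19 m/s.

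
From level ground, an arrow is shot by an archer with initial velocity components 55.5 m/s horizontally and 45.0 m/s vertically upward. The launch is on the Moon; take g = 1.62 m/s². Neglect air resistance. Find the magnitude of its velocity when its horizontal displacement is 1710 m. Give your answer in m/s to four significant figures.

At x = 1710 m, t = x/vₓ = 1710/55.50 = 30.81 s.
Vertical velocity there: v_y = v_y0 − g t = 45.00 − 1.62 × 30.81 = −4.914 m/s.
Speed: √(vₓ² + v_y²) = √(55.50² + 4.914²) = 55.72 m/s.

55.72 m/s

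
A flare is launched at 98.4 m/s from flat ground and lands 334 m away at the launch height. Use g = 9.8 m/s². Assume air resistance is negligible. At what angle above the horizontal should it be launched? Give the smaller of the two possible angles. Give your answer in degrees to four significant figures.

From R = (v₀²/g) sin 2θ: sin 2θ = 9.80 × 334 / 9682.6 = 0.3381.
2θ = 19.76° or 180° − 19.76° = 160.2°, so θ = 9.879° or 80.12°.
The smaller angle is 9.879°.

9.879°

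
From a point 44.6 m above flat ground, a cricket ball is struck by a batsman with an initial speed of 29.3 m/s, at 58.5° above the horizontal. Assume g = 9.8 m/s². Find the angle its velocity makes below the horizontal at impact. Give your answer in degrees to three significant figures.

68.4°

Resolve: vₓ = 29.30 cos 58.5° = 15.31 m/s and v_y0 = 29.30 sin 58.5° = 24.98 m/s.
With up positive and y = 0 at the ground: y(t) = 44.6 + (24.98) t − 4.900 t². Setting y = 0 and taking the positive root: t = [24.98 + √(24.98² + 2·9.80·44.6)] / 9.80 = (24.98 + 38.71) / 9.80 = 6.499 s.
At impact: v_y = v_y0 − g t = −38.71 m/s; vₓ = 15.31 m/s.
Angle below horizontal: arctan(|v_y|/vₓ) = arctan(38.71/15.31) = 68.42°.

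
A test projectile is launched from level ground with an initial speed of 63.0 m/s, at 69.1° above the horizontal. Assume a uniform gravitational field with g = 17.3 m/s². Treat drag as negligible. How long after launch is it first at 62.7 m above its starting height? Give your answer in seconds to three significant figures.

1.32 s

Components: vₓ = 63.00 cos 69.1° = 22.47 m/s, v_y0 = 63.00 sin 69.1° = 58.85 m/s.
Height y(t) = 58.85 t − 8.650 t² = 62.7 gives 8.650 t² − 58.85 t + 62.7 = 0.
Quadratic formula: t = (58.85 ± √1294.5) / 17.3 = (58.85 ± 35.98) / 17.3 → t = 1.322 s or 5.482 s.
The first (ascending) time is 1.322 s.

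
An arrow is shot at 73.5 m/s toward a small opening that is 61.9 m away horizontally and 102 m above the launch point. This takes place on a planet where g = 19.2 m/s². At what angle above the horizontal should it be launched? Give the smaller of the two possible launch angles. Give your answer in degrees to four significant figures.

Trajectory: y = x tanθ − g x² (1 + tan²θ)/(2v₀²). With x = 61.9, y = 102, v₀ = 73.5, g = 19.2:
6.809 tan²θ − 61.9 tanθ + (108.8) = 0.
tanθ = [61.9 ± √(61.9² − 4 × 6.809 × (108.8))] / (2 × 6.809) = (61.9 ± 29.46) / 13.62, giving tanθ = 2.382 or 6.709.
θ = 67.23° or 81.52°; the smaller is 67.23°.

67.23°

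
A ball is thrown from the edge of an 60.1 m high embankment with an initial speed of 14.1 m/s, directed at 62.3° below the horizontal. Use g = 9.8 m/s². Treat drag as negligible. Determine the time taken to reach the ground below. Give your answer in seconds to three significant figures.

2.45 s

Components: vₓ = 14.10 cos 62.3° = 6.554 m/s, v_y0 = −12.48 m/s (downward).
Vertical motion (up positive, ground at y = 0): 4.900 t² − (−12.48) t − 60.1 = 0, so t = (−12.48 + √(12.48² + 2·9.80·60.1)) / 9.80 = (−12.48 + 36.52) / 9.80 = 2.453 s.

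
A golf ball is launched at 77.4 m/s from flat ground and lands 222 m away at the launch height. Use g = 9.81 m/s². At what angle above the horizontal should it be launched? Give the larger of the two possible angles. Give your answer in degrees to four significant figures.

79.34°

From R = (v₀²/g) sin 2θ: sin 2θ = 9.81 × 222 / 5990.8 = 0.3635.
2θ = 21.32° or 180° − 21.32° = 158.7°, so θ = 10.66° or 79.34°.
The larger angle is 79.34°.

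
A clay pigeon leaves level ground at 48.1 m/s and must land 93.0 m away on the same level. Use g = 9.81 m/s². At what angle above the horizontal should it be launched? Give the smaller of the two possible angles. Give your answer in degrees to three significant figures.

11.6°

From R = (v₀²/g) sin 2θ: sin 2θ = 9.81 × 93.0 / 2313.6 = 0.3943.
2θ = 23.22° or 180° − 23.22° = 156.8°, so θ = 11.61° or 78.39°.
The smaller angle is 11.61°.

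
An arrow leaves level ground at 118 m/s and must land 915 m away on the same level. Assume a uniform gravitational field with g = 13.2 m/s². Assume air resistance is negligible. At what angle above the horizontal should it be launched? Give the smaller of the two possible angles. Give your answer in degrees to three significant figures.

30.1°

R = v₀² sin 2θ / g gives sin 2θ = gR/v₀² = 13.2·915/118² = 0.8674.
2θ = 60.16° or 180° − 60.16° = 119.8°, so θ = 30.08° or 59.92°.
The smaller angle is 30.08°.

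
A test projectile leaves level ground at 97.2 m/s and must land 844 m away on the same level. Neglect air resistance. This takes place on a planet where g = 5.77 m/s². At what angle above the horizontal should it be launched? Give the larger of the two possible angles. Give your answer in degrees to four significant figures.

From R = (v₀²/g) sin 2θ: sin 2θ = 5.77 × 844 / 9447.8 = 0.5154.
2θ = 31.03° or 180° − 31.03° = 149.0°, so θ = 15.51° or 74.49°.
The larger angle is 74.49°.

74.49°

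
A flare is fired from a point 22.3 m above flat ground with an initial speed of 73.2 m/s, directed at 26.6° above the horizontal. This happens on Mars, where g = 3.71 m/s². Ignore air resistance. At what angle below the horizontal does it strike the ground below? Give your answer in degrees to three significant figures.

28.3°

Components: vₓ = 73.20 cos 26.6° = 65.45 m/s, v_y0 = 73.20 sin 26.6° = 32.78 m/s.
With up positive and y = 0 at the ground: y(t) = 22.3 + (32.78) t − 1.855 t². Setting y = 0 and taking the positive root: t = [32.78 + √(32.78² + 2·3.71·22.3)] / 3.71 = (32.78 + 35.21) / 3.71 = 18.33 s.
At impact: v_y = v_y0 − g t = −35.21 m/s; vₓ = 65.45 m/s.
Angle below horizontal: arctan(|v_y|/vₓ) = arctan(35.21/65.45) = 28.28°.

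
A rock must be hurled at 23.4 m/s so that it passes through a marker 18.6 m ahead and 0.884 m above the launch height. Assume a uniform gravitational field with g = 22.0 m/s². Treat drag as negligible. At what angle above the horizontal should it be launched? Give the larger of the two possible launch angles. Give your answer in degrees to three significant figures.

Trajectory: y = x tanθ − g x² (1 + tan²θ)/(2v₀²). With x = 18.6, y = 0.884, v₀ = 23.4, g = 22.0:
6.950 tan²θ − 18.6 tanθ + (7.834) = 0.
tanθ = [18.6 ± √(18.6² − 4 × 6.950 × (7.834))] / (2 × 6.950) = (18.6 ± 11.32) / 13.90, giving tanθ = 0.5236 or 2.153.
θ = 27.64° or 65.08°; the larger is 65.08°.

65.1°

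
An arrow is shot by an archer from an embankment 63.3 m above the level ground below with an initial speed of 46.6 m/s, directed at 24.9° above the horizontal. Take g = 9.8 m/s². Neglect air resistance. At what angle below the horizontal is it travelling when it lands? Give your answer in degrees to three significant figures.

43.6°

Resolve: vₓ = 46.60 cos 24.9° = 42.27 m/s and v_y0 = 46.60 sin 24.9° = 19.62 m/s.
Vertical motion (up positive, ground at y = 0): 4.900 t² − (19.62) t − 63.3 = 0, so t = (19.62 + √(19.62² + 2·9.80·63.3)) / 9.80 = (19.62 + 40.32) / 9.80 = 6.116 s.
At impact: v_y = v_y0 − g t = −40.32 m/s; vₓ = 42.27 m/s.
Angle below horizontal: arctan(|v_y|/vₓ) = arctan(40.32/42.27) = 43.65°.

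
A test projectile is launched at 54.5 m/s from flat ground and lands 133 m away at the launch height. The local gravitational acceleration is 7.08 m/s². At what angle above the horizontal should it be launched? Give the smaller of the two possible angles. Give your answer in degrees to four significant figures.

9.242°

R = v₀² sin 2θ / g gives sin 2θ = gR/v₀² = 7.08·133/54.5² = 0.3170.
2θ = 18.48° or 180° − 18.48° = 161.5°, so θ = 9.242° or 80.76°.
The smaller angle is 9.242°.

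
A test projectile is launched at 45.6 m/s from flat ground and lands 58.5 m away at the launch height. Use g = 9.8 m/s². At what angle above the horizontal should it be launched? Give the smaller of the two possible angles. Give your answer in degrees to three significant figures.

R = v₀² sin 2θ / g gives sin 2θ = gR/v₀² = 9.80·58.5/45.6² = 0.2757.
2θ = 16.00° or 180° − 16.00° = 164.0°, so θ = 8.002° or 82.00°.
The smaller angle is 8.002°.

8.00°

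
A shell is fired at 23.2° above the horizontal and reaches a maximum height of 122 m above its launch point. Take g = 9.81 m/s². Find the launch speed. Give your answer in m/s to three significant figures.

At the peak v_y = 0, so v_y0 = √(2gH) = √(2 × 9.81 × 122) = 48.92 m/s.
v_y0 = v₀ sin θ ⇒ v₀ = 48.92 / sin 23.2° = 124.2 m/s.

124 m/s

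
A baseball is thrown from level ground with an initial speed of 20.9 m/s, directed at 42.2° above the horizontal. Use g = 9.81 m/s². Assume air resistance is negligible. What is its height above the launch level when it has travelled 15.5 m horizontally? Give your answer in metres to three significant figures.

9.14 m

Components: vₓ = 20.90 cos 42.2° = 15.48 m/s, v_y0 = 20.90 sin 42.2° = 14.04 m/s.
Time to reach x = 15.5 m: t = x/vₓ = 15.5/15.48 = 1.001 s.
Height: y = v_y0 t − ½ g t² = 14.04 × 1.001 − 4.905 × 1.001² = 14.05 − 4.916 = 9.139 m.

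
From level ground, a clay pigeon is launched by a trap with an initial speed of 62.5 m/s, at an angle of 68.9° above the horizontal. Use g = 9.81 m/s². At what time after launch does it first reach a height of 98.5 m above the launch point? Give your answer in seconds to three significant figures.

vₓ = 62.50 cos 68.9° = 22.50 m/s; v_y0 = 62.50 sin 68.9° = 58.31 m/s.
Set y = v_y0 t − ½ g t² = 98.5: 4.905 t² − 58.31 t + 98.5 = 0.
Quadratic formula: t = (58.31 ± √1467.4) / 9.81 = (58.31 ± 38.31) / 9.81 → t = 2.039 s or 9.849 s.
The first (ascending) time is 2.039 s.

2.04 s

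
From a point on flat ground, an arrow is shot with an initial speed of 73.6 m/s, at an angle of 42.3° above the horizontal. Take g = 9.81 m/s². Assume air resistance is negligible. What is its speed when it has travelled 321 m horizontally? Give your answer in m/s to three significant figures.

55.1 m/s

Components: vₓ = 73.60 cos 42.3° = 54.44 m/s, v_y0 = 73.60 sin 42.3° = 49.53 m/s.
Time to reach x = 321 m: t = x/vₓ = 321/54.44 = 5.897 s.
Vertical velocity there: v_y = v_y0 − g t = 49.53 − 9.81 × 5.897 = −8.313 m/s.
Speed: √(vₓ² + v_y²) = √(54.44² + 8.313²) = 55.07 m/s.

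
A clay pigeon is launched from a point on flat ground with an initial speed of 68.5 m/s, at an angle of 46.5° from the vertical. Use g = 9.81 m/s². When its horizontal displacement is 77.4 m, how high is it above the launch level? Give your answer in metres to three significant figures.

61.5 m

Components: vₓ = 68.50 sin 46.5° = 49.69 m/s, v_y0 = 68.50 cos 46.5° = 47.15 m/s.
x = vₓ t ⇒ t = 77.4/49.69 = 1.558 s.
Height: y = v_y0 t − ½ g t² = 47.15 × 1.558 − 4.905 × 1.558² = 73.45 − 11.90 = 61.55 m.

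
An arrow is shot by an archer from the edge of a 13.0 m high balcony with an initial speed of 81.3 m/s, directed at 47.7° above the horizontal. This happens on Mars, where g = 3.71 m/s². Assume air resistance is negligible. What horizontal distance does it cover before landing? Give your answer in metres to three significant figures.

1790 m

vₓ = 81.30 cos 47.7° = 54.72 m/s; v_y0 = 81.30 sin 47.7° = 60.13 m/s.
With up positive and y = 0 at the ground: y(t) = 13.0 + (60.13) t − 1.855 t². Setting y = 0 and taking the positive root: t = [60.13 + √(60.13² + 2·3.71·13.0)] / 3.71 = (60.13 + 60.93) / 3.71 = 32.63 s.
Horizontal distance: R = vₓ t = 54.72 × 32.63 = 1785 m.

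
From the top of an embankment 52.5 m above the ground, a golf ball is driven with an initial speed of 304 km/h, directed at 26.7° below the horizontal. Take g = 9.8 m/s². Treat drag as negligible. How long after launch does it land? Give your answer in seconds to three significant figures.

1.20 s

Convert: 304 km/h = 304/3.6 = 84.44 m/s.
vₓ = 84.44 cos 26.7° = 75.44 m/s; v_y0 = −37.94 m/s (downward).
Vertical motion (up positive, ground at y = 0): 4.900 t² − (−37.94) t − 52.5 = 0, so t = (−37.94 + √(37.94² + 2·9.80·52.5)) / 9.80 = (−37.94 + 49.69) / 9.80 = 1.198 s.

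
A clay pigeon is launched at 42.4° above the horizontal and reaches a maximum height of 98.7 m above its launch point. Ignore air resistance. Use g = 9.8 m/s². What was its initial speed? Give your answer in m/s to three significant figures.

At the peak v_y = 0, so v_y0 = √(2gH) = √(2 × 9.80 × 98.7) = 43.98 m/s.
v_y0 = v₀ sin θ ⇒ v₀ = 43.98 / sin 42.4° = 65.23 m/s.

65.2 m/s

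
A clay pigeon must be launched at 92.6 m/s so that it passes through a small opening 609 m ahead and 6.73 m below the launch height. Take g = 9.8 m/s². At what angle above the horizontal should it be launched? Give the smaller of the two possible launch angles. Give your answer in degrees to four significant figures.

Trajectory: y = x tanθ − g x² (1 + tan²θ)/(2v₀²). With x = 609, y = −6.73, v₀ = 92.6, g = 9.80:
211.9 tan²θ − 609 tanθ + (205.2) = 0.
tanθ = [609 ± √(609² − 4 × 211.9 × (205.2))] / (2 × 211.9) = (609 ± 443.8) / 423.9, giving tanθ = 0.3899 or 2.484.
θ = 21.30° or 68.07°; the smaller is 21.30°.

21.30°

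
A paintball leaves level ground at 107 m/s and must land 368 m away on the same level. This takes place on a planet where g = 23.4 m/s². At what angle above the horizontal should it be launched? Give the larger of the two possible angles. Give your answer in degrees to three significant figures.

65.6°

From R = (v₀²/g) sin 2θ: sin 2θ = 23.4 × 368 / 11449 = 0.7521.
2θ = 48.78° or 180° − 48.78° = 131.2°, so θ = 24.39° or 65.61°.
The larger angle is 65.61°.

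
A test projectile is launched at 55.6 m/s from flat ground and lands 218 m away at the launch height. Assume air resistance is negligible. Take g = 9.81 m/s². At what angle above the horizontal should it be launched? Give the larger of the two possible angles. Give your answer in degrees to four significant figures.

R = v₀² sin 2θ / g gives sin 2θ = gR/v₀² = 9.81·218/55.6² = 0.6918.
2θ = 43.77° or 180° − 43.77° = 136.2°, so θ = 21.89° or 68.11°.
The larger angle is 68.11°.

68.11°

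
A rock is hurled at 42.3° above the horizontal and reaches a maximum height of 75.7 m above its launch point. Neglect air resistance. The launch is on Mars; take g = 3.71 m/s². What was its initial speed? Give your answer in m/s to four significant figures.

At the peak v_y = 0, so v_y0 = √(2gH) = √(2 × 3.71 × 75.7) = 23.70 m/s.
v_y0 = v₀ sin θ ⇒ v₀ = 23.70 / sin 42.3° = 35.21 m/s.

35.21 m/s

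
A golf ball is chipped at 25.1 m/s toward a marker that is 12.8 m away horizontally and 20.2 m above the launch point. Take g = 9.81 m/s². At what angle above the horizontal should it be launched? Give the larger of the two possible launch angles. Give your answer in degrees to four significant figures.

Trajectory: y = x tanθ − g x² (1 + tan²θ)/(2v₀²). With x = 12.8, y = 20.2, v₀ = 25.1, g = 9.81:
1.276 tan²θ − 12.8 tanθ + (21.48) = 0.
tanθ = [12.8 ± √(12.8² − 4 × 1.276 × (21.48))] / (2 × 1.276) = (12.8 ± 7.366) / 2.551, giving tanθ = 2.130 or 7.905.
θ = 64.85° or 82.79°; the larger is 82.79°.

82.79°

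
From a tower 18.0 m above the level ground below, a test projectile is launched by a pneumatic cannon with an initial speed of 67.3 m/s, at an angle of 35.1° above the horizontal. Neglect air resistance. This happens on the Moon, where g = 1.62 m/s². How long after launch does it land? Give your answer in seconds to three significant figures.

48.2 s

Horizontal component vₓ = 67.30 cos 35.1° = 55.06 m/s; vertical v_y0 = 67.30 sin 35.1° = 38.70 m/s.
Vertical motion (up positive, ground at y = 0): 0.8100 t² − (38.70) t − 18.0 = 0, so t = (38.70 + √(38.70² + 2·1.62·18.0)) / 1.62 = (38.70 + 39.44) / 1.62 = 48.24 s.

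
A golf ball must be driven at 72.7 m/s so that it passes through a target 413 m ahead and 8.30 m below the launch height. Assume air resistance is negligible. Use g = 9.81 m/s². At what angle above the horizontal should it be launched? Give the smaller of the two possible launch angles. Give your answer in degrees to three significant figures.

Trajectory: y = x tanθ − g x² (1 + tan²θ)/(2v₀²). With x = 413, y = −8.30, v₀ = 72.7, g = 9.81:
158.3 tan²θ − 413 tanθ + (150.0) = 0.
tanθ = [413 ± √(413² − 4 × 158.3 × (150.0))] / (2 × 158.3) = (413 ± 274.9) / 316.6, giving tanθ = 0.4361 or 2.173.
θ = 23.56° or 65.29°; the smaller is 23.56°.

23.6°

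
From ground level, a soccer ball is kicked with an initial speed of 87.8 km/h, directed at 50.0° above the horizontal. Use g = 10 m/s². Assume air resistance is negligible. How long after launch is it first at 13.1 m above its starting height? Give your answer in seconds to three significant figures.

0.935 s

Convert: 87.8 km/h = 87.8/3.6 = 24.39 m/s.
Components: vₓ = 24.39 cos 50.0° = 15.68 m/s, v_y0 = 24.39 sin 50.0° = 18.68 m/s.
Set y = v_y0 t − ½ g t² = 13.1: 5.000 t² − 18.68 t + 13.1 = 0.
Quadratic formula: t = (18.68 ± √87.053) / 10.0 = (18.68 ± 9.330) / 10.0 → t = 0.9353 s or 2.801 s.
The first (ascending) time is 0.9353 s.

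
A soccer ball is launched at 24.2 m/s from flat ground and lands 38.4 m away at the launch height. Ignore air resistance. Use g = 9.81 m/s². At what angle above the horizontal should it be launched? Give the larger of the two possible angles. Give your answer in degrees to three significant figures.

R = v₀² sin 2θ / g gives sin 2θ = gR/v₀² = 9.81·38.4/24.2² = 0.6432.
2θ = 40.03° or 180° − 40.03° = 140.0°, so θ = 20.02° or 69.98°.
The larger angle is 69.98°.

70.0°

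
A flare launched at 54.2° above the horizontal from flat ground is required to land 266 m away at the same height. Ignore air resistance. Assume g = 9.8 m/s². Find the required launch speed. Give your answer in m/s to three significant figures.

52.4 m/s

On level ground R = v₀² sin 2θ / g ⇒ v₀ = √(gR / sin 2θ).
v₀ = √(9.80 × 266 / sin 108.4°) = √(2607 / 0.9489) = √2747.3 = 52.41 m/s.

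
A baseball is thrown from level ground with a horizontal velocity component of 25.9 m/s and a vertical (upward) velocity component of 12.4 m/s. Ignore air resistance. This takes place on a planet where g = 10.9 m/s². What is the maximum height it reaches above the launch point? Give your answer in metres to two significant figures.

7.1 m

At the apex v_y = 0, so H = v_y0²/(2g) = 12.40²/21.80 = 7.053 m.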